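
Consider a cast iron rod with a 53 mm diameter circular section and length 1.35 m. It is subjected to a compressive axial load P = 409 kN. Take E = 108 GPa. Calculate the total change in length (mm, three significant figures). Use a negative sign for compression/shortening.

A = 2206 mm².
δ_mech = NL/(AE) = -409000·1350/(2206·108000) = -2.317 mm.

-2.32 mm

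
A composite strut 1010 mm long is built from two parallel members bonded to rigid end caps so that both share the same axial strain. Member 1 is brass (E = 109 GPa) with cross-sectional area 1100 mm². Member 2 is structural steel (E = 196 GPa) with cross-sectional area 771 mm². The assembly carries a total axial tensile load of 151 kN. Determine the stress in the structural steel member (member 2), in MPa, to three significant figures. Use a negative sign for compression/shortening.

Equal strain + equilibrium ⇒ each member carries load in proportion to AE: A₁E₁ = 119900000 N, A₂E₂ = 151100000 N, ΣAE = 271000000 N.
σ₂ = P·E₂/ΣAE = 151000·196000/271000000 = 109.2 MPa.

109 MPa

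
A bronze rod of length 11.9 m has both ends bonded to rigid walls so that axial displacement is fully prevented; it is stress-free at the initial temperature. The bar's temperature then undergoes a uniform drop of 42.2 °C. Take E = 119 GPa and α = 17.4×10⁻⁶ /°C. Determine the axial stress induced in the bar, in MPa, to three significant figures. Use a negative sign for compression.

87.4 MPa

Free thermal expansion αLΔT = 17.4e-6 · 11900 · -42.2 = -8.738 mm.
The walls impose strain ε = −(-8.738)/11900 = 7.3428e-04; σ = Eε = 119000 · 7.3428e-04 = 87.38 MPa.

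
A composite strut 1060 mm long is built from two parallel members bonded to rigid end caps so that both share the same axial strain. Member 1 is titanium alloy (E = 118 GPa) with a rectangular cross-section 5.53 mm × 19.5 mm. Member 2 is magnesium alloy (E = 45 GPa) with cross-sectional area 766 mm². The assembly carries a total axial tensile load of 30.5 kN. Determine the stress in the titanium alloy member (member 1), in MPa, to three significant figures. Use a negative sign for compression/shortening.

76.3 MPa

A_1 = 107.8 mm².
Equal strain + equilibrium ⇒ each member carries load in proportion to AE: A₁E₁ = 12720000 N, A₂E₂ = 34470000 N, ΣAE = 47190000 N.
σ₁ = P·E₁/ΣAE = 30500·118000/47190000 = 76.26 MPa.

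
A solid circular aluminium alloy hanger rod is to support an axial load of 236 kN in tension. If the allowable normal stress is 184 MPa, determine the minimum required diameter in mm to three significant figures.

40.4 mm

Required area A ≥ P/σ_allow = 236000/184 = 1283 mm².
For a solid circular section, d ≥ √(4A/π) = 40.41 mm.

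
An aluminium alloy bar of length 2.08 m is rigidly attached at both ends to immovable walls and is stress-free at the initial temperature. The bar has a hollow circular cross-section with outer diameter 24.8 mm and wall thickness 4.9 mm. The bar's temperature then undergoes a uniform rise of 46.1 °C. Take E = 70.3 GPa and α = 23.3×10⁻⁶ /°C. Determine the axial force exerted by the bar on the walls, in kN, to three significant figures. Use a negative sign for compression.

-23.1 kN

Free thermal expansion αLΔT = 23.3e-6 · 2080 · 46.1 = 2.234 mm.
The walls impose strain ε = −(2.234)/2080 = -1.0741e-03; σ = Eε = 70300 · -1.0741e-03 = -75.51 MPa.
Wall reaction R = σ·A = -75.51·306.3 = -23130 N = -23.13 kN.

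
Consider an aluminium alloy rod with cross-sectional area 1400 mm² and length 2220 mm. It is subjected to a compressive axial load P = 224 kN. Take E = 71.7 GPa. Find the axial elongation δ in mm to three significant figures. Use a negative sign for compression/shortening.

-4.95 mm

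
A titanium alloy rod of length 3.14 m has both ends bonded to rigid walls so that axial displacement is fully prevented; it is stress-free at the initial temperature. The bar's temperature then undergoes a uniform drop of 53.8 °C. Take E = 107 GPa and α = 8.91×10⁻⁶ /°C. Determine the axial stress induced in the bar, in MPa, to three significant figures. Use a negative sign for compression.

51.3 MPa

Free thermal expansion αLΔT = 8.91e-6 · 3140 · -53.8 = -1.505 mm.
The walls impose strain ε = −(-1.505)/3140 = 4.7936e-04; σ = Eε = 107000 · 4.7936e-04 = 51.29 MPa.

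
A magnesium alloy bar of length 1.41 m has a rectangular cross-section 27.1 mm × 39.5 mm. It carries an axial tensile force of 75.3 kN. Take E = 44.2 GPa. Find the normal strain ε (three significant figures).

0.00159

A = 1070 mm².
σ = N/A = 70.34 MPa; ε = σ/E = 70.34/44200 = 1.591e-03.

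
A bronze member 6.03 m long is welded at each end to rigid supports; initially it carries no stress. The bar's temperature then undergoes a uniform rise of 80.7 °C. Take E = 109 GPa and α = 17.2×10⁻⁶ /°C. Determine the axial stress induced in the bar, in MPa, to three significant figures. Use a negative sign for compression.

-151 MPa

Free thermal expansion αLΔT = 17.2e-6 · 6030 · 80.7 = 8.37 mm.
The walls impose strain ε = −(8.37)/6030 = -1.3880e-03; σ = Eε = 109000 · -1.3880e-03 = -151.3 MPa.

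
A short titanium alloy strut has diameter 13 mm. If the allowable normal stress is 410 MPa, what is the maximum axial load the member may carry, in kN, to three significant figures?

54.4 kN

A = 132.7 mm².
P_max = σ_allow · A = 410 · 132.7 = 54420 N = 54.42 kN.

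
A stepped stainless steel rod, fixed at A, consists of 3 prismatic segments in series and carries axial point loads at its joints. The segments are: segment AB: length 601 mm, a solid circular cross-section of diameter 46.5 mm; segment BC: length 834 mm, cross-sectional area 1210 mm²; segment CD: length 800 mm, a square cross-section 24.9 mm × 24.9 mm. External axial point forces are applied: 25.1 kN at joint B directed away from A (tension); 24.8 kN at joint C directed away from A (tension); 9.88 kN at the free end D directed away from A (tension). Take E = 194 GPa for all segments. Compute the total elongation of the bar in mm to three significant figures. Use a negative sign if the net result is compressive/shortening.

0.298 mm

Internal axial forces (sectioning from the free end, tension +): N_CD = 9.88 kN, N_BC = 34.68 kN, N_AB = 59.78 kN.
A_AB = 1698 mm².
A_CD = 620 mm².
δ_AB = 59780·601/(1698·194000) = 0.1091 mm
δ_BC = 34680·834/(1210·194000) = 0.1232 mm
δ_CD = 9880·800/(620·194000) = 0.06571 mm
δ = Σδ_i = 0.298 mm.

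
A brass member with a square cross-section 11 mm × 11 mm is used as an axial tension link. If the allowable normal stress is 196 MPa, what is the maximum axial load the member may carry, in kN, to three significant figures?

A = 121 mm².
P_max = σ_allow · A = 196 · 121 = 23720 N = 23.72 kN.

23.7 kN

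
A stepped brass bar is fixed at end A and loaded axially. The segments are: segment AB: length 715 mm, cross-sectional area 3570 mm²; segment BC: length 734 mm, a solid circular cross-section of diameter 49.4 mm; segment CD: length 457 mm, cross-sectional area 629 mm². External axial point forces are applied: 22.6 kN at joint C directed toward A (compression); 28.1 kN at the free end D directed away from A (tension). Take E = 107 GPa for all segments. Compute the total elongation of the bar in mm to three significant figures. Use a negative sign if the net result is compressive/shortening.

Internal axial forces (sectioning from the free end, tension +): N_CD = 28.1 kN, N_BC = 5.5 kN, N_AB = 5.5 kN.
A_BC = 1917 mm².
δ_AB = 5500·715/(3570·107000) = 0.01029 mm
δ_BC = 5500·734/(1917·107000) = 0.01968 mm
δ_CD = 28100·457/(629·107000) = 0.1908 mm
δ = Σδ_i = 0.2208 mm.

0.221 mm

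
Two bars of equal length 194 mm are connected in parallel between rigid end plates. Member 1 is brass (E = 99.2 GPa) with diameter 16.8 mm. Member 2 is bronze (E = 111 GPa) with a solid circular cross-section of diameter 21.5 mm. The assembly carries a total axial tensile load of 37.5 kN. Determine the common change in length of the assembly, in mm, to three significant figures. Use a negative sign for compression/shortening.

A_1 = 221.7 mm².
A_2 = 363.1 mm².
Equal strain + equilibrium ⇒ each member carries load in proportion to AE: A₁E₁ = 21990000 N, A₂E₂ = 40300000 N, ΣAE = 62290000 N.
δ = PL/ΣAE = 37500·194/62290000 = 0.1168 mm.

0.117 mm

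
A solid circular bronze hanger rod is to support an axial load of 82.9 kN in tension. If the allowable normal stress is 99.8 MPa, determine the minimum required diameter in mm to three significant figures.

32.5 mm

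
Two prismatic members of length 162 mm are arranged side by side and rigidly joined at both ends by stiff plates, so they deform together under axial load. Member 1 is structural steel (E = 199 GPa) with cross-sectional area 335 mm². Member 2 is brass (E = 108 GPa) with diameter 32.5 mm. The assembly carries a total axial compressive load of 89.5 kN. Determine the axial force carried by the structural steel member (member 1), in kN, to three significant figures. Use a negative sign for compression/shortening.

-38.2 kN

A_2 = 829.6 mm².
Equal strain + equilibrium ⇒ each member carries load in proportion to AE: A₁E₁ = 66660000 N, A₂E₂ = 89590000 N, ΣAE = 156300000 N.
F₁ = P·A₁E₁/ΣAE = -89500·66660000/156300000 = -38180 N.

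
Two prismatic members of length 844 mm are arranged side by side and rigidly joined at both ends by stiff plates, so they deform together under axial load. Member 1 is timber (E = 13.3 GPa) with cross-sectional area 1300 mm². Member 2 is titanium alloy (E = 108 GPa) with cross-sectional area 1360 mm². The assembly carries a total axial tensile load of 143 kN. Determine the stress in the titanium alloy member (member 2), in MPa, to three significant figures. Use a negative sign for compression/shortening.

Equal strain + equilibrium ⇒ each member carries load in proportion to AE: A₁E₁ = 17290000 N, A₂E₂ = 146900000 N, ΣAE = 164200000 N.
σ₂ = P·E₂/ΣAE = 143000·108000/164200000 = 94.07 MPa.

94.1 MPa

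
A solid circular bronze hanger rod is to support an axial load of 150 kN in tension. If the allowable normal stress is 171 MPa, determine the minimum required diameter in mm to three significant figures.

33.4 mm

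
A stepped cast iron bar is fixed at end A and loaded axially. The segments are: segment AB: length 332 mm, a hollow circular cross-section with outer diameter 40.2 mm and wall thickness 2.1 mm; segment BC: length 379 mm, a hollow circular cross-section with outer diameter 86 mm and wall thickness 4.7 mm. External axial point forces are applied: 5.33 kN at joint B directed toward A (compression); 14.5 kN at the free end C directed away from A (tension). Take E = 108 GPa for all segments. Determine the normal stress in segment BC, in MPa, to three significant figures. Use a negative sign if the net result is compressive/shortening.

Internal axial forces (sectioning from the free end, tension +): N_BC = 14.5 kN, N_AB = 9.17 kN.
A_BC = 1200 mm².
σ_BC = N_BC/A_BC = 14500/1200 = 12.08 MPa.

12.1 MPa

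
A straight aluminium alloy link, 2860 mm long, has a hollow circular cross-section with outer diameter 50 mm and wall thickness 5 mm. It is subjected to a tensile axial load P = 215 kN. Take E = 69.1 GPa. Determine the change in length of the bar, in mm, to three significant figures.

12.6 mm

A = 706.9 mm².
δ_mech = NL/(AE) = 215000·2860/(706.9·69100) = 12.59 mm.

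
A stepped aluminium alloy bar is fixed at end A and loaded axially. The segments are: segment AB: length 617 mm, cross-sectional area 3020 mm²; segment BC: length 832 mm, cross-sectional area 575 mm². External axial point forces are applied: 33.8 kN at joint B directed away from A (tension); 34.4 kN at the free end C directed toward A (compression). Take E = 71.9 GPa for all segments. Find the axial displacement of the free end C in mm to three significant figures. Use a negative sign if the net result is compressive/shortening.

Internal axial forces (sectioning from the free end, tension +): N_BC = -34.4 kN, N_AB = -0.6 kN.
δ_AB = -600·617/(3020·71900) = -0.001705 mm
δ_BC = -34400·832/(575·71900) = -0.6923 mm
δ = Σδ_i = -0.694 mm.

-0.694 mm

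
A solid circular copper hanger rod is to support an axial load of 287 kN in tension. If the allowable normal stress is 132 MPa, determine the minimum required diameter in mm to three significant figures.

52.6 mm

Required area A ≥ P/σ_allow = 287000/132 = 2174 mm².
For a solid circular section, d ≥ √(4A/π) = 52.61 mm.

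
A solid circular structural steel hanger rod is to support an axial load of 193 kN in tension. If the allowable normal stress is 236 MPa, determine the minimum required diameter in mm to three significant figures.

Required area A ≥ P/σ_allow = 193000/236 = 817.8 mm².
For a solid circular section, d ≥ √(4A/π) = 32.27 mm.

32.3 mm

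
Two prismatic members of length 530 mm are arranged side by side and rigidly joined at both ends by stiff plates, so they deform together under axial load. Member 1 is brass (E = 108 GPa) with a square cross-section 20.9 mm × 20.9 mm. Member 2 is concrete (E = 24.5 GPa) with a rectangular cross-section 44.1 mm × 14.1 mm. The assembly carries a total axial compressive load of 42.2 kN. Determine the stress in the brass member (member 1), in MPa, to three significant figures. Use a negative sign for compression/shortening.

-73.0 MPa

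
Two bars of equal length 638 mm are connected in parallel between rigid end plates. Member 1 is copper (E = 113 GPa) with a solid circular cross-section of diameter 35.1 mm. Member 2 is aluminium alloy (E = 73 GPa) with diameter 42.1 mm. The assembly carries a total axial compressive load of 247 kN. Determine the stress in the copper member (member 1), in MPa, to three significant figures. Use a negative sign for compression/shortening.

A_1 = 967.6 mm².
A_2 = 1392 mm².
Equal strain + equilibrium ⇒ each member carries load in proportion to AE: A₁E₁ = 109300000 N, A₂E₂ = 101600000 N, ΣAE = 211000000 N.
σ₁ = P·E₁/ΣAE = -247000·113000/211000000 = -132.3 MPa.

-132 MPa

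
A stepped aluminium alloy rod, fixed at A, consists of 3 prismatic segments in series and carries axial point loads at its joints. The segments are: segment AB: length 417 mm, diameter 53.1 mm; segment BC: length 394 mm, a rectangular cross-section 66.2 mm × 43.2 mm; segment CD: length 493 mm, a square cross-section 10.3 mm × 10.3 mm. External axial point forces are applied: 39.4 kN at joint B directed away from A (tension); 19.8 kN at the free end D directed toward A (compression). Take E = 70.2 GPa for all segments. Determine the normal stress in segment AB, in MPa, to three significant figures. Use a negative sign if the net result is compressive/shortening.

Internal axial forces (sectioning from the free end, tension +): N_CD = -19.8 kN, N_BC = -19.8 kN, N_AB = 19.6 kN.
A_AB = 2215 mm².
σ_AB = N_AB/A_AB = 19600/2215 = 8.851 MPa.

8.85 MPa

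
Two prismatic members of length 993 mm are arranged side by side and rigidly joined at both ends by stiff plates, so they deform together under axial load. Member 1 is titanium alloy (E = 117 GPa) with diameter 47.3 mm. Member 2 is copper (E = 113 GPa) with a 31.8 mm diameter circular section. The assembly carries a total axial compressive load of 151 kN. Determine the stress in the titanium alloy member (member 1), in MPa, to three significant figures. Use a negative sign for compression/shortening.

A_1 = 1757 mm².
A_2 = 794.2 mm².
Equal strain + equilibrium ⇒ each member carries load in proportion to AE: A₁E₁ = 205600000 N, A₂E₂ = 89750000 N, ΣAE = 295300000 N.
σ₁ = P·E₁/ΣAE = -151000·117000/295300000 = -59.82 MPa.

-59.8 MPa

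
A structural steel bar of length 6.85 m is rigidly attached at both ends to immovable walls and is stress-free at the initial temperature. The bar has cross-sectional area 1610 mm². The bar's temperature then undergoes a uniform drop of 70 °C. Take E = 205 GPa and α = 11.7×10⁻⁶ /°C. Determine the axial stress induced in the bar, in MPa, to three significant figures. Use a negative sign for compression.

168 MPa

Free thermal expansion αLΔT = 11.7e-6 · 6850 · -70 = -5.61 mm.
The walls impose strain ε = −(-5.61)/6850 = 8.1900e-04; σ = Eε = 205000 · 8.1900e-04 = 167.9 MPa.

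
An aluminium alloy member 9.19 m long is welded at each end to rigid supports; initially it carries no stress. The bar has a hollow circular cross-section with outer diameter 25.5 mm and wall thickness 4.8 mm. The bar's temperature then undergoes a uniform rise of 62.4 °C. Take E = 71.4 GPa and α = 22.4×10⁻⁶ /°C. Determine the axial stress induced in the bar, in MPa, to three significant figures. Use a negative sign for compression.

Free thermal expansion αLΔT = 22.4e-6 · 9190 · 62.4 = 12.85 mm.
The walls impose strain ε = −(12.85)/9190 = -1.3978e-03; σ = Eε = 71400 · -1.3978e-03 = -99.8 MPa.

-99.8 MPa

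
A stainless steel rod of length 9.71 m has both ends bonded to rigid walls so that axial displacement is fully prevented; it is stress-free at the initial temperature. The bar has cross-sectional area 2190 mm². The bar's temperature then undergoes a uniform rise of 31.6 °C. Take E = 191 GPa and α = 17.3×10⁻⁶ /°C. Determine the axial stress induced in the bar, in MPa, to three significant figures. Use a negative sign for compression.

-104 MPa

Free thermal expansion αLΔT = 17.3e-6 · 9710 · 31.6 = 5.308 mm.
The walls impose strain ε = −(5.308)/9710 = -5.4668e-04; σ = Eε = 191000 · -5.4668e-04 = -104.4 MPa.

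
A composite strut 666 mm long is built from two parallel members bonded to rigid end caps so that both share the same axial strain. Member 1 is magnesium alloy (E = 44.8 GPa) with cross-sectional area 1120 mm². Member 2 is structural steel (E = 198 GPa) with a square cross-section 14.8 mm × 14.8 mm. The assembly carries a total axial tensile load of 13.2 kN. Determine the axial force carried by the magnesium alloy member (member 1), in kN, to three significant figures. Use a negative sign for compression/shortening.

7.08 kN

A_2 = 219 mm².
Equal strain + equilibrium ⇒ each member carries load in proportion to AE: A₁E₁ = 50180000 N, A₂E₂ = 43370000 N, ΣAE = 93550000 N.
F₁ = P·A₁E₁/ΣAE = 13200·50180000/93550000 = 7080 N.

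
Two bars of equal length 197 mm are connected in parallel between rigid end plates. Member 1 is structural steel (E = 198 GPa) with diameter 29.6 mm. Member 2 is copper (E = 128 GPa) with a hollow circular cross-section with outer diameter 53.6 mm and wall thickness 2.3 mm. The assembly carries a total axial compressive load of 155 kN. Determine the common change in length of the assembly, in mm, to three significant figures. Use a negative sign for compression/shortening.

A_1 = 688.1 mm².
A_2 = 370.7 mm².
Equal strain + equilibrium ⇒ each member carries load in proportion to AE: A₁E₁ = 136300000 N, A₂E₂ = 47450000 N, ΣAE = 183700000 N.
δ = PL/ΣAE = -155000·197/183700000 = -0.1662 mm.

-0.166 mm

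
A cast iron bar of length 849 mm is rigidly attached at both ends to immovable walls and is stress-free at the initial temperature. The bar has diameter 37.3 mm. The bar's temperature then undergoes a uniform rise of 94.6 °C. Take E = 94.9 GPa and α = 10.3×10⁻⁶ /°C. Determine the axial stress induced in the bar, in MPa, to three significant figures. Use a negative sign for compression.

Free thermal expansion αLΔT = 10.3e-6 · 849 · 94.6 = 0.8272 mm.
The walls impose strain ε = −(0.8272)/849 = -9.7438e-04; σ = Eε = 94900 · -9.7438e-04 = -92.47 MPa.

-92.5 MPa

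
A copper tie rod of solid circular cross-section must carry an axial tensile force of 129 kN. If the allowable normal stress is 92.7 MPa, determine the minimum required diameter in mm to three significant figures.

42.1 mm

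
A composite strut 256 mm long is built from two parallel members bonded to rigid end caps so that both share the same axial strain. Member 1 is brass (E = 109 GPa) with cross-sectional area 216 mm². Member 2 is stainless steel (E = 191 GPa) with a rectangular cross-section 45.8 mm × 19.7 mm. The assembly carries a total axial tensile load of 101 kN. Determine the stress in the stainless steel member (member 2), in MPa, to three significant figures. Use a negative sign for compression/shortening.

A_2 = 902.3 mm².
Equal strain + equilibrium ⇒ each member carries load in proportion to AE: A₁E₁ = 23540000 N, A₂E₂ = 172300000 N, ΣAE = 195900000 N.
σ₂ = P·E₂/ΣAE = 101000·191000/195900000 = 98.49 MPa.

98.5 MPa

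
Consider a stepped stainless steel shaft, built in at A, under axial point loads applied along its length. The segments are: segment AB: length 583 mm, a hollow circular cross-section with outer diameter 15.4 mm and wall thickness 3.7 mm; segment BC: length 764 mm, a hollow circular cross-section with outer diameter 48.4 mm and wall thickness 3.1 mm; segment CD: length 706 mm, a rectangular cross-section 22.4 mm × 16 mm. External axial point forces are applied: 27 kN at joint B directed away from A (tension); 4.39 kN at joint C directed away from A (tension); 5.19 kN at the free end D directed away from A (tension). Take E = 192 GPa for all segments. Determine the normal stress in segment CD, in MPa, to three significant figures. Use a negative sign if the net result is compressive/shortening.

14.5 MPa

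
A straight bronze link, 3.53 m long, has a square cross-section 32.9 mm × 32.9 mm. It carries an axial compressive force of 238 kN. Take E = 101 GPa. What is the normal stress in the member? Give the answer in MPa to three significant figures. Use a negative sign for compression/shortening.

A = 1082 mm².
σ = N/A = -238000/1082 = -219.9 MPa.

-220 MPa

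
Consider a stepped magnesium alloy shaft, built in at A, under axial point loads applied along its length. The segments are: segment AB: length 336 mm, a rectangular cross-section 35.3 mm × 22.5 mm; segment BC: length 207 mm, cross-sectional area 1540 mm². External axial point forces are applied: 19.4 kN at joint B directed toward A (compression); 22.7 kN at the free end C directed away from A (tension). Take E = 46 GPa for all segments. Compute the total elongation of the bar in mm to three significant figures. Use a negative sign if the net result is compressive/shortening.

Internal axial forces (sectioning from the free end, tension +): N_BC = 22.7 kN, N_AB = 3.3 kN.
A_AB = 794.2 mm².
δ_AB = 3300·336/(794.2·46000) = 0.03035 mm
δ_BC = 22700·207/(1540·46000) = 0.06633 mm
δ = Σδ_i = 0.09668 mm.

0.0967 mm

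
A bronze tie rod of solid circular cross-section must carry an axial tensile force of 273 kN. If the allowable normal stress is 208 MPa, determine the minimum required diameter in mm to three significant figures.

40.9 mm

Required area A ≥ P/σ_allow = 273000/208 = 1312 mm².
For a solid circular section, d ≥ √(4A/π) = 40.88 mm.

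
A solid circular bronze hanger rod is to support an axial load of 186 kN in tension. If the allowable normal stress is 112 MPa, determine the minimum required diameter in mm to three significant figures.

Required area A ≥ P/σ_allow = 186000/112 = 1661 mm².
For a solid circular section, d ≥ √(4A/π) = 45.98 mm.

46.0 mm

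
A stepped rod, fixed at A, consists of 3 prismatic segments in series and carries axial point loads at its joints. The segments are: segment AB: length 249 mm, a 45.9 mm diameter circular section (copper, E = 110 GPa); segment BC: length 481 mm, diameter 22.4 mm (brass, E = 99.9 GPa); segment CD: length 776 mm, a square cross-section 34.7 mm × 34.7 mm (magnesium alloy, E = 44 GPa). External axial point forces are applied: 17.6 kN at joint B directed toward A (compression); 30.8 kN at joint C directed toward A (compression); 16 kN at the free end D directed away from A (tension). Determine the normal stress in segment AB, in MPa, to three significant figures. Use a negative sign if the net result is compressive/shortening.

Internal axial forces (sectioning from the free end, tension +): N_CD = 16 kN, N_BC = -14.8 kN, N_AB = -32.4 kN.
A_AB = 1655 mm².
σ_AB = N_AB/A_AB = -32400/1655 = -19.58 MPa.

-19.6 MPa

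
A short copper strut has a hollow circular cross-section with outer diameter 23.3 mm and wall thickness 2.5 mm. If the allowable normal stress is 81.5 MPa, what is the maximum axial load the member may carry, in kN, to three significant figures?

13.3 kN

A = 163.4 mm².
P_max = σ_allow · A = 81.5 · 163.4 = 13310 N = 13.31 kN.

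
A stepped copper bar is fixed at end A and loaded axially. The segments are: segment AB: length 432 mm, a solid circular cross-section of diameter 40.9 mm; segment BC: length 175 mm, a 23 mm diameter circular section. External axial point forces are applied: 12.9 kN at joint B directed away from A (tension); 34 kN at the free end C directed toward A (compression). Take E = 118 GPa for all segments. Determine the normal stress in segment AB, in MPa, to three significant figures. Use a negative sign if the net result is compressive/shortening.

-16.1 MPa

Internal axial forces (sectioning from the free end, tension +): N_BC = -34 kN, N_AB = -21.1 kN.
A_AB = 1314 mm².
σ_AB = N_AB/A_AB = -21100/1314 = -16.06 MPa.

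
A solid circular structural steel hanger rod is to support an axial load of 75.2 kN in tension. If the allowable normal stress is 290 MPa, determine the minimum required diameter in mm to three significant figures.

Required area A ≥ P/σ_allow = 75200/290 = 259.3 mm².
For a solid circular section, d ≥ √(4A/π) = 18.17 mm.

18.2 mm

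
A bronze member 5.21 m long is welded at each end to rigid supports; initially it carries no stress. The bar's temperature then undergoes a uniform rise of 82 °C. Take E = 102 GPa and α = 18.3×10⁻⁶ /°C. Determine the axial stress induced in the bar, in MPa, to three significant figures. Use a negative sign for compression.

Free thermal expansion αLΔT = 18.3e-6 · 5210 · 82 = 7.818 mm.
The walls impose strain ε = −(7.818)/5210 = -1.5006e-03; σ = Eε = 102000 · -1.5006e-03 = -153.1 MPa.

-153 MPa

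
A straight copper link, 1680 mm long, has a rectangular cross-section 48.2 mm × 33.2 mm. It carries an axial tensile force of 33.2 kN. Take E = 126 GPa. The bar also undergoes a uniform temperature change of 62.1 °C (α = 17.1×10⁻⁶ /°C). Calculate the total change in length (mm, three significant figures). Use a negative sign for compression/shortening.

A = 1600 mm².
δ_mech = NL/(AE) = 33200·1680/(1600·126000) = 0.2766 mm.
δ_thermal = αLΔT = 17.1e-6·1680·62.1 = 1.784 mm.
δ = δ_mech + δ_thermal = 2.061 mm.

2.06 mm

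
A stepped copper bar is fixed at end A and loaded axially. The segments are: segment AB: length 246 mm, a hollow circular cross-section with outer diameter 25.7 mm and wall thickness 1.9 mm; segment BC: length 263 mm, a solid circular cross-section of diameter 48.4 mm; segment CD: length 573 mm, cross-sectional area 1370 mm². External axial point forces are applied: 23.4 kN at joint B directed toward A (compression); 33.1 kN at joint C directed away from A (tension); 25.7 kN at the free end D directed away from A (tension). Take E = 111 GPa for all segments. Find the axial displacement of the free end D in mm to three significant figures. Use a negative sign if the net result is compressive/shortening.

Internal axial forces (sectioning from the free end, tension +): N_CD = 25.7 kN, N_BC = 58.8 kN, N_AB = 35.4 kN.
A_AB = 142.1 mm².
A_BC = 1840 mm².
δ_AB = 35400·246/(142.1·111000) = 0.5522 mm
δ_BC = 58800·263/(1840·111000) = 0.07572 mm
δ_CD = 25700·573/(1370·111000) = 0.09684 mm
δ = Σδ_i = 0.7248 mm.

0.725 mm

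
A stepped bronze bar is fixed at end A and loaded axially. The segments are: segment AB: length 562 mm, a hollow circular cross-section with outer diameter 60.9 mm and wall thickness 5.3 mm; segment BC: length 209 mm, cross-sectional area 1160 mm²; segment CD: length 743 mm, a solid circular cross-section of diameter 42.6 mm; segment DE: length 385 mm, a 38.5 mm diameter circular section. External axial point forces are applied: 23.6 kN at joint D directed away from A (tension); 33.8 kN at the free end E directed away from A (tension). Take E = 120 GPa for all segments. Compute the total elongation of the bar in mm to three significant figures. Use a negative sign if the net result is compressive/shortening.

0.719 mm

Internal axial forces (sectioning from the free end, tension +): N_DE = 33.8 kN, N_CD = 57.4 kN, N_BC = 57.4 kN, N_AB = 57.4 kN.
A_AB = 925.8 mm².
A_CD = 1425 mm².
A_DE = 1164 mm².
δ_AB = 57400·562/(925.8·120000) = 0.2904 mm
δ_BC = 57400·209/(1160·120000) = 0.08618 mm
δ_CD = 57400·743/(1425·120000) = 0.2494 mm
δ_DE = 33800·385/(1164·120000) = 0.09315 mm
δ = Σδ_i = 0.7191 mm.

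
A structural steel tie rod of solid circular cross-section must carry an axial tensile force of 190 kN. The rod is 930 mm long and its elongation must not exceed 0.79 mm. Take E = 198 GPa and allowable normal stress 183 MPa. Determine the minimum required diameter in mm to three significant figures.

37.9 mm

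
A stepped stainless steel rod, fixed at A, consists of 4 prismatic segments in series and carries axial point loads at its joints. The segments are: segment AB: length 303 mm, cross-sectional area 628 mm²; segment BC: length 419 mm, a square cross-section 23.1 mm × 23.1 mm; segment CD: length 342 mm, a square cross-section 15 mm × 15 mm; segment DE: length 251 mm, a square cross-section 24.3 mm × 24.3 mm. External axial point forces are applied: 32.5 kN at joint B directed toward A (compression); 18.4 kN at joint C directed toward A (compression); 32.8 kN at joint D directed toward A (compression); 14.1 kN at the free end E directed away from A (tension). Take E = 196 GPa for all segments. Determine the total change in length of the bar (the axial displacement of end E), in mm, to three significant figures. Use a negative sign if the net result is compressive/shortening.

-0.434 mm

Internal axial forces (sectioning from the free end, tension +): N_DE = 14.1 kN, N_CD = -18.7 kN, N_BC = -37.1 kN, N_AB = -69.6 kN.
A_BC = 533.6 mm².
A_CD = 225 mm².
A_DE = 590.5 mm².
δ_AB = -69600·303/(628·196000) = -0.1713 mm
δ_BC = -37100·419/(533.6·196000) = -0.1486 mm
δ_CD = -18700·342/(225·196000) = -0.145 mm
δ_DE = 14100·251/(590.5·196000) = 0.03058 mm
δ = Σδ_i = -0.4344 mm.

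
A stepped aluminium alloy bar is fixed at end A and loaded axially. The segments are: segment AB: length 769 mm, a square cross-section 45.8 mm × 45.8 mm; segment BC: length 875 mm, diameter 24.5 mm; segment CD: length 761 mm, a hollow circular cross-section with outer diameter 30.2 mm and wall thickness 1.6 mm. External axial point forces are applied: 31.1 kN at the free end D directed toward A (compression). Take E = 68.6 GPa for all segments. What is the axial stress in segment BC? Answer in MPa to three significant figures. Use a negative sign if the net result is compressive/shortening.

-66.0 MPa

Internal axial forces (sectioning from the free end, tension +): N_CD = -31.1 kN, N_BC = -31.1 kN, N_AB = -31.1 kN.
A_BC = 471.4 mm².
σ_BC = N_BC/A_BC = -31100/471.4 = -65.97 MPa.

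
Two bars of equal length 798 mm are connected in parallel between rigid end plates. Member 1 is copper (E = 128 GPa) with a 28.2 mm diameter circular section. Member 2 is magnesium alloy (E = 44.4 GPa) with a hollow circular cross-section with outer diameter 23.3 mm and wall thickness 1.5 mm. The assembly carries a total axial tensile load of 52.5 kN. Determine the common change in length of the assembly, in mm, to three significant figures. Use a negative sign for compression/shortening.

A_1 = 624.6 mm².
A_2 = 102.7 mm².
Equal strain + equilibrium ⇒ each member carries load in proportion to AE: A₁E₁ = 79950000 N, A₂E₂ = 4561000 N, ΣAE = 84510000 N.
δ = PL/ΣAE = 52500·798/84510000 = 0.4958 mm.

0.496 mm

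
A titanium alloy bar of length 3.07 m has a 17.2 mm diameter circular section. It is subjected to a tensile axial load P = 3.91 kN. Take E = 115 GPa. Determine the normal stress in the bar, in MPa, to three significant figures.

16.8 MPa

A = 232.4 mm².
σ = N/A = 3910/232.4 = 16.83 MPa.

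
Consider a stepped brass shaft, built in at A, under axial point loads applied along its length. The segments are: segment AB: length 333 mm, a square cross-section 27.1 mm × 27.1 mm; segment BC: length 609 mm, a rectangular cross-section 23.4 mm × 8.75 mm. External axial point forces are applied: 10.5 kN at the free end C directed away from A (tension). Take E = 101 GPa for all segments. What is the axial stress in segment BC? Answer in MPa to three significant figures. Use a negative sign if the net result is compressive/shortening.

51.3 MPa

Internal axial forces (sectioning from the free end, tension +): N_BC = 10.5 kN, N_AB = 10.5 kN.
A_BC = 204.8 mm².
σ_BC = N_BC/A_BC = 10500/204.8 = 51.28 MPa.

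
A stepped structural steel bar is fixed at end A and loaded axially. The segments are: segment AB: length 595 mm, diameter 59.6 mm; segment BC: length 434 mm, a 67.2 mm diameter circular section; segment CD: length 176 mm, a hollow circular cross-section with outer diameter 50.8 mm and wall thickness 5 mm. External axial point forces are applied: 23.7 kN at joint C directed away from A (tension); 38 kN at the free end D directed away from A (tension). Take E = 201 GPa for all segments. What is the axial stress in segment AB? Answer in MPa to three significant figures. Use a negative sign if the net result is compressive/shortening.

Internal axial forces (sectioning from the free end, tension +): N_CD = 38 kN, N_BC = 61.7 kN, N_AB = 61.7 kN.
A_AB = 2790 mm².
σ_AB = N_AB/A_AB = 61700/2790 = 22.12 MPa.

22.1 MPa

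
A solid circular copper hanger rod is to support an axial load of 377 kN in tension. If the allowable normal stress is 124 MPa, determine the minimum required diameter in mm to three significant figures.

62.2 mm

Required area A ≥ P/σ_allow = 377000/124 = 3040 mm².
For a solid circular section, d ≥ √(4A/π) = 62.22 mm.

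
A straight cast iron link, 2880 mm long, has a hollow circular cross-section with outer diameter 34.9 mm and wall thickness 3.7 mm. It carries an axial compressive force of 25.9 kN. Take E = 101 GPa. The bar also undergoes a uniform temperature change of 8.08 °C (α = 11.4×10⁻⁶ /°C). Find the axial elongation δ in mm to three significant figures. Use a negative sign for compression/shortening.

A = 362.7 mm².
δ_mech = NL/(AE) = -25900·2880/(362.7·101000) = -2.036 mm.
δ_thermal = αLΔT = 11.4e-6·2880·8.08 = 0.2653 mm.
δ = δ_mech + δ_thermal = -1.771 mm.

-1.77 mm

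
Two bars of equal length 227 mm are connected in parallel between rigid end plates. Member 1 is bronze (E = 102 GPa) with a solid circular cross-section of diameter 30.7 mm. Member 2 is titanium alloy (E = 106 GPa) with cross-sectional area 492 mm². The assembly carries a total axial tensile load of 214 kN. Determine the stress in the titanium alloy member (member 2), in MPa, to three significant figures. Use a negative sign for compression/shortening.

A_1 = 740.2 mm².
Equal strain + equilibrium ⇒ each member carries load in proportion to AE: A₁E₁ = 75500000 N, A₂E₂ = 52150000 N, ΣAE = 127700000 N.
σ₂ = P·E₂/ΣAE = 214000·106000/127700000 = 177.7 MPa.

178 MPa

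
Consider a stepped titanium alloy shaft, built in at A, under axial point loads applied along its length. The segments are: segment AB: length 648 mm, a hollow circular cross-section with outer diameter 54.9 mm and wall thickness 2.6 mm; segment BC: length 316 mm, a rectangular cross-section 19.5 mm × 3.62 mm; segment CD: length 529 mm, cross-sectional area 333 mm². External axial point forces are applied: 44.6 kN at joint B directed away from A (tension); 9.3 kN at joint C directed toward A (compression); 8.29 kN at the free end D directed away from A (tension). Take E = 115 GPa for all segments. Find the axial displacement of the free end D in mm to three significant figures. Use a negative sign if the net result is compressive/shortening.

0.650 mm

Internal axial forces (sectioning from the free end, tension +): N_CD = 8.29 kN, N_BC = -1.01 kN, N_AB = 43.59 kN.
A_AB = 427.2 mm².
A_BC = 70.59 mm².
δ_AB = 43590·648/(427.2·115000) = 0.575 mm
δ_BC = -1010·316/(70.59·115000) = -0.03932 mm
δ_CD = 8290·529/(333·115000) = 0.1145 mm
δ = Σδ_i = 0.6502 mm.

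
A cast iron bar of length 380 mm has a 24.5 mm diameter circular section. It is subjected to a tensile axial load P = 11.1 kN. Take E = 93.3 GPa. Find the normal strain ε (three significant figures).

A = 471.4 mm².
σ = N/A = 23.55 MPa; ε = σ/E = 23.55/93300 = 2.524e-04.

2.52e-04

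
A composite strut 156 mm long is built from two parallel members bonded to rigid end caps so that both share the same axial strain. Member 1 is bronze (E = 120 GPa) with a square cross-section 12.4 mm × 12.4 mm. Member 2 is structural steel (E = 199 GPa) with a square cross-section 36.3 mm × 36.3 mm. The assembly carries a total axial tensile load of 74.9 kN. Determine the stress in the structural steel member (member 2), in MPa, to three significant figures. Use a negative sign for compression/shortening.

A_1 = 153.8 mm².
A_2 = 1318 mm².
Equal strain + equilibrium ⇒ each member carries load in proportion to AE: A₁E₁ = 18450000 N, A₂E₂ = 262200000 N, ΣAE = 280700000 N.
σ₂ = P·E₂/ΣAE = 74900·199000/280700000 = 53.11 MPa.

53.1 MPa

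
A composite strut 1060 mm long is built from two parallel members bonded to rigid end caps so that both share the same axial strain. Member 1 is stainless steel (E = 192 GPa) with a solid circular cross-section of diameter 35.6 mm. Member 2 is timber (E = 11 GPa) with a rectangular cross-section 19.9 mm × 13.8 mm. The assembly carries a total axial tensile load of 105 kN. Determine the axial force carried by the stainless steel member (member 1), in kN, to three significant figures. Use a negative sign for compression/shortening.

103 kN

A_1 = 995.4 mm².
A_2 = 274.6 mm².
Equal strain + equilibrium ⇒ each member carries load in proportion to AE: A₁E₁ = 191100000 N, A₂E₂ = 3021000 N, ΣAE = 194100000 N.
F₁ = P·A₁E₁/ΣAE = 105000·191100000/194100000 = 103400 N.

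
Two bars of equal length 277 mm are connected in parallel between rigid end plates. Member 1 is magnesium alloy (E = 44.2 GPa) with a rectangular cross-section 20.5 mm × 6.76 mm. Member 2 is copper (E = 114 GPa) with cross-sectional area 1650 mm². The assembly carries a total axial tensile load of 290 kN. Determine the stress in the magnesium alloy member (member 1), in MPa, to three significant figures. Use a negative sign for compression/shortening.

A_1 = 138.6 mm².
Equal strain + equilibrium ⇒ each member carries load in proportion to AE: A₁E₁ = 6125000 N, A₂E₂ = 188100000 N, ΣAE = 194200000 N.
σ₁ = P·E₁/ΣAE = 290000·44200/194200000 = 66 MPa.

66.0 MPa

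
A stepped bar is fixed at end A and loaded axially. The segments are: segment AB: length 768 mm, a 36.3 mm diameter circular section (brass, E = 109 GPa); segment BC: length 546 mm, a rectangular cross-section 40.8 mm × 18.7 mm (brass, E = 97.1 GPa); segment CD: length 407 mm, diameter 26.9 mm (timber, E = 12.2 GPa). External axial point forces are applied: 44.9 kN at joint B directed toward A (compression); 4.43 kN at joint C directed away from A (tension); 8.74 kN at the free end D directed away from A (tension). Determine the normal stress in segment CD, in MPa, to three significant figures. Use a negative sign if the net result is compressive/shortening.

15.4 MPa

Internal axial forces (sectioning from the free end, tension +): N_CD = 8.74 kN, N_BC = 13.17 kN, N_AB = -31.73 kN.
A_CD = 568.3 mm².
σ_CD = N_CD/A_CD = 8740/568.3 = 15.38 MPa.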